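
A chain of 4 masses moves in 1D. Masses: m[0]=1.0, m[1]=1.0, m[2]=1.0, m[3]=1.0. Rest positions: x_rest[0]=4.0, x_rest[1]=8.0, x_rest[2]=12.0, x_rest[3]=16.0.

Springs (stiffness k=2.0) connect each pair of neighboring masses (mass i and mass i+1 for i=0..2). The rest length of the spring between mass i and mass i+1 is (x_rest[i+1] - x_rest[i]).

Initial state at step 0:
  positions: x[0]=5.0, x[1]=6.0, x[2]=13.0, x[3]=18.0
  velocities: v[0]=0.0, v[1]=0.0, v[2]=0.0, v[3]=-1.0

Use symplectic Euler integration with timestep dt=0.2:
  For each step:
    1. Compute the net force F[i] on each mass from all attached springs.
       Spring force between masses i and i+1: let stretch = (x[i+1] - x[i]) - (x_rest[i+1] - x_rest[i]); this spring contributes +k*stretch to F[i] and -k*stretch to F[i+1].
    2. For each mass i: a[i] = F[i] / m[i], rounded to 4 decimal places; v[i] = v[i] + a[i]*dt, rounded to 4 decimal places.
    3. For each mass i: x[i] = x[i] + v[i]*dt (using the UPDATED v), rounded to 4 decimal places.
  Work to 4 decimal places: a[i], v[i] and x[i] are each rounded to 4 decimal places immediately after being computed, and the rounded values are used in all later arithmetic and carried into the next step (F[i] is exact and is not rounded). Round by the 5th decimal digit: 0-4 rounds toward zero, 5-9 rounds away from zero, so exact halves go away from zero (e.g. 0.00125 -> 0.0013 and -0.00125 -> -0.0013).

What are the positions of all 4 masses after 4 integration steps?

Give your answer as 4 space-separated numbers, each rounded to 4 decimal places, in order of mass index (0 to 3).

Step 0: x=[5.0000 6.0000 13.0000 18.0000] v=[0.0000 0.0000 0.0000 -1.0000]
Step 1: x=[4.7600 6.4800 12.8400 17.7200] v=[-1.2000 2.4000 -0.8000 -1.4000]
Step 2: x=[4.3376 7.3312 12.5616 17.3696] v=[-2.1120 4.2560 -1.3920 -1.7520]
Step 3: x=[3.8347 8.3613 12.2494 16.9546] v=[-2.5146 5.1507 -1.5610 -2.0752]
Step 4: x=[3.3739 9.3404 12.0026 16.4831] v=[-2.3040 4.8953 -1.2342 -2.3573]

Answer: 3.3739 9.3404 12.0026 16.4831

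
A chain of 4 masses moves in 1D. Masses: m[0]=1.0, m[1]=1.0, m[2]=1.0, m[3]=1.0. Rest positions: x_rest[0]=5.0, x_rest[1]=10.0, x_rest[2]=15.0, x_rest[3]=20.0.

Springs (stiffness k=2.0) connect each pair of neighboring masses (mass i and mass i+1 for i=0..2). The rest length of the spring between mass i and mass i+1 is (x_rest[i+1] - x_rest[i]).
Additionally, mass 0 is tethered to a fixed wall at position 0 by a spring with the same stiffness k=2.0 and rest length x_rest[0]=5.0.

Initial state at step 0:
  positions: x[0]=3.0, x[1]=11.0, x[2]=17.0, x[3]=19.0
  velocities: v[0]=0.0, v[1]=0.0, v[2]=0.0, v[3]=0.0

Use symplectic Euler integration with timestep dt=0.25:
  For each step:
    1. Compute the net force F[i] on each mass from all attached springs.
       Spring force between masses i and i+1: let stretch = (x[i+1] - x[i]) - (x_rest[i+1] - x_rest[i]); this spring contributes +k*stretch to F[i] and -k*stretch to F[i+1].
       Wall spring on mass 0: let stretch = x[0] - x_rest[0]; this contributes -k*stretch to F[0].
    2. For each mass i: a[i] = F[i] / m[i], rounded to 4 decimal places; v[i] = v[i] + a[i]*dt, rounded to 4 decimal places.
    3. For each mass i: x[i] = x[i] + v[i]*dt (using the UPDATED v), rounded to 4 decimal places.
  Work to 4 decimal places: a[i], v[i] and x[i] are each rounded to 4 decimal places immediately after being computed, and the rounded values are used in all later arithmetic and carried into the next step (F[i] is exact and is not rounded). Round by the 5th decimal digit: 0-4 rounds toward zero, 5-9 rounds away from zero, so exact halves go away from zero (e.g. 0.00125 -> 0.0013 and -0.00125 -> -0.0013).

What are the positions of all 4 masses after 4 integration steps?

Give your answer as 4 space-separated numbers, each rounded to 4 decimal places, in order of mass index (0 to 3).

Answer: 6.8167 9.5027 13.8464 21.3194

Derivation:
Step 0: x=[3.0000 11.0000 17.0000 19.0000] v=[0.0000 0.0000 0.0000 0.0000]
Step 1: x=[3.6250 10.7500 16.5000 19.3750] v=[2.5000 -1.0000 -2.0000 1.5000]
Step 2: x=[4.6875 10.3281 15.6406 20.0156] v=[4.2500 -1.6875 -3.4375 2.5625]
Step 3: x=[5.8692 9.8652 14.6640 20.7344] v=[4.7266 -1.8516 -3.9063 2.8750]
Step 4: x=[6.8167 9.5027 13.8464 21.3194] v=[3.7900 -1.4502 -3.2705 2.3398]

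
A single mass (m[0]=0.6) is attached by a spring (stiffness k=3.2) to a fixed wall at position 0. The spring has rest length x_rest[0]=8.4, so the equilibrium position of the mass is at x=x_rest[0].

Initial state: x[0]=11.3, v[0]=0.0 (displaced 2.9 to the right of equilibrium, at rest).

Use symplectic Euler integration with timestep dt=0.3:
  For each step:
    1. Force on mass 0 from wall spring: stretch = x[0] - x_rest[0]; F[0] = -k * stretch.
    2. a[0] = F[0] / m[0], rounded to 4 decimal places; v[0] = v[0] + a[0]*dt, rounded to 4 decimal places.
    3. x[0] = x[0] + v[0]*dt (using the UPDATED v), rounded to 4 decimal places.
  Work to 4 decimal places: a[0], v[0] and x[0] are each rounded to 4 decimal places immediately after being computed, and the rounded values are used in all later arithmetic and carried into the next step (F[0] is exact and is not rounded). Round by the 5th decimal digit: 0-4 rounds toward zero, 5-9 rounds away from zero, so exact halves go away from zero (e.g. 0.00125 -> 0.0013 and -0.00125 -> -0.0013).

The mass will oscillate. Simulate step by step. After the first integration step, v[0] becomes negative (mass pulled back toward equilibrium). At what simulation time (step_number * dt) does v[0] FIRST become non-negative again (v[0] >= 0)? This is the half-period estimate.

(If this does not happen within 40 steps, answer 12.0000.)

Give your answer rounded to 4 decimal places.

Answer: 1.5000

Derivation:
Step 0: x=[11.3000] v=[0.0000]
Step 1: x=[9.9080] v=[-4.6400]
Step 2: x=[7.7922] v=[-7.0528]
Step 3: x=[5.9681] v=[-6.0803]
Step 4: x=[5.3113] v=[-2.1893]
Step 5: x=[6.1371] v=[2.7526]
First v>=0 after going negative at step 5, time=1.5000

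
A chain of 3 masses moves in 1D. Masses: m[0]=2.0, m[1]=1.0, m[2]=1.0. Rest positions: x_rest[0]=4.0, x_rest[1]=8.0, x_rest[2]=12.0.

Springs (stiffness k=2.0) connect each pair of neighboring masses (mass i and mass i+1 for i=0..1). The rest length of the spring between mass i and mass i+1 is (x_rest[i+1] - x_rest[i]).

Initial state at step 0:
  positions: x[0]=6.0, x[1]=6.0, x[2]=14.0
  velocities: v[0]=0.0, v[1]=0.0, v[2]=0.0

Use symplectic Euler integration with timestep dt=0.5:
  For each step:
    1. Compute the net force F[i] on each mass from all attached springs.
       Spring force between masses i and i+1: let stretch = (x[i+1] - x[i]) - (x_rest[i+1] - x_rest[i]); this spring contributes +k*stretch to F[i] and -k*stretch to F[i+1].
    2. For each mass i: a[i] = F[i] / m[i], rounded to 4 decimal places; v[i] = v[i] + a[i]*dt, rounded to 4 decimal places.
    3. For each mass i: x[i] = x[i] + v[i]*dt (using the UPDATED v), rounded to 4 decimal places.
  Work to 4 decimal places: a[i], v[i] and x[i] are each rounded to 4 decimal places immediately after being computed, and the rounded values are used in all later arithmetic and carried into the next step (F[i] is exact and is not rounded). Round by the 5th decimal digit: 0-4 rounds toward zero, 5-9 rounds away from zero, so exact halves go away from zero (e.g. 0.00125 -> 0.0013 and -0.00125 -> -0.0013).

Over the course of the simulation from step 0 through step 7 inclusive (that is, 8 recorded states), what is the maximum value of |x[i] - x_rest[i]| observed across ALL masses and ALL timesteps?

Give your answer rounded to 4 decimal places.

Answer: 4.5319

Derivation:
Step 0: x=[6.0000 6.0000 14.0000] v=[0.0000 0.0000 0.0000]
Step 1: x=[5.0000 10.0000 12.0000] v=[-2.0000 8.0000 -4.0000]
Step 2: x=[4.2500 12.5000 11.0000] v=[-1.5000 5.0000 -2.0000]
Step 3: x=[4.5625 10.1250 12.7500] v=[0.6250 -4.7500 3.5000]
Step 4: x=[5.2657 6.2813 15.1875] v=[1.4063 -7.6875 4.8750]
Step 5: x=[5.2228 6.3829 15.1719] v=[-0.0859 0.2031 -0.0312]
Step 6: x=[4.4699 10.2989 12.7618] v=[-1.5059 7.8320 -4.8202]
Step 7: x=[4.1742 12.5319 11.1203] v=[-0.5914 4.4659 -3.2831]
Max displacement = 4.5319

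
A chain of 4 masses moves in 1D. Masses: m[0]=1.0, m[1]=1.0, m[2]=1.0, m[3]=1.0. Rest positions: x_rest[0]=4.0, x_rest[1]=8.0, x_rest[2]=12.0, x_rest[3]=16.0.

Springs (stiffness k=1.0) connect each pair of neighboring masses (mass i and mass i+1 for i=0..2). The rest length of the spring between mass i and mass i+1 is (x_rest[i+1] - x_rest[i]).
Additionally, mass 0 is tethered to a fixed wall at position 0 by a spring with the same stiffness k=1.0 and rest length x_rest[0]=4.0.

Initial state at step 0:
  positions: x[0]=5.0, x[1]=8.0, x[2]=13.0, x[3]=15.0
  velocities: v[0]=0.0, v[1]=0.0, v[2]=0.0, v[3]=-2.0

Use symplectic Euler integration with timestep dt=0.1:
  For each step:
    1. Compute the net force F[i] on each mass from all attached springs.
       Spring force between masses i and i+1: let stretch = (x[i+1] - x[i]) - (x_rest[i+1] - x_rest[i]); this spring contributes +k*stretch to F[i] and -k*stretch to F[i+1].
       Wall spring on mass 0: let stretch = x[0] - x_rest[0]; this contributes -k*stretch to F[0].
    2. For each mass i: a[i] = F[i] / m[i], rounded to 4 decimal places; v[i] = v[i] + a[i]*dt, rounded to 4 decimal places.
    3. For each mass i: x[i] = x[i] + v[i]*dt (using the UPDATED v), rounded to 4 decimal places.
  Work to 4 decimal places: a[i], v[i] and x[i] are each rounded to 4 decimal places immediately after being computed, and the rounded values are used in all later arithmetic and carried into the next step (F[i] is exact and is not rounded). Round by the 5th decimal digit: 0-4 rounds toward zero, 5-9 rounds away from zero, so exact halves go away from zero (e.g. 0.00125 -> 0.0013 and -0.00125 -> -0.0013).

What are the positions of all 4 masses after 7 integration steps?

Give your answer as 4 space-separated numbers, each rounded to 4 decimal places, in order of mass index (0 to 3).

Answer: 4.5113 8.4511 12.1744 14.2071

Derivation:
Step 0: x=[5.0000 8.0000 13.0000 15.0000] v=[0.0000 0.0000 0.0000 -2.0000]
Step 1: x=[4.9800 8.0200 12.9700 14.8200] v=[-0.2000 0.2000 -0.3000 -1.8000]
Step 2: x=[4.9406 8.0591 12.9090 14.6615] v=[-0.3940 0.3910 -0.6100 -1.5850]
Step 3: x=[4.8830 8.1155 12.8170 14.5255] v=[-0.5762 0.5641 -0.9197 -1.3603]
Step 4: x=[4.8089 8.1866 12.6951 14.4124] v=[-0.7413 0.7110 -1.2190 -1.1312]
Step 5: x=[4.7205 8.2690 12.5453 14.3221] v=[-0.8844 0.8241 -1.4981 -0.9029]
Step 6: x=[4.6203 8.3587 12.3705 14.2540] v=[-1.0016 0.8969 -1.7481 -0.6806]
Step 7: x=[4.5113 8.4511 12.1744 14.2071] v=[-1.0898 0.9242 -1.9609 -0.4690]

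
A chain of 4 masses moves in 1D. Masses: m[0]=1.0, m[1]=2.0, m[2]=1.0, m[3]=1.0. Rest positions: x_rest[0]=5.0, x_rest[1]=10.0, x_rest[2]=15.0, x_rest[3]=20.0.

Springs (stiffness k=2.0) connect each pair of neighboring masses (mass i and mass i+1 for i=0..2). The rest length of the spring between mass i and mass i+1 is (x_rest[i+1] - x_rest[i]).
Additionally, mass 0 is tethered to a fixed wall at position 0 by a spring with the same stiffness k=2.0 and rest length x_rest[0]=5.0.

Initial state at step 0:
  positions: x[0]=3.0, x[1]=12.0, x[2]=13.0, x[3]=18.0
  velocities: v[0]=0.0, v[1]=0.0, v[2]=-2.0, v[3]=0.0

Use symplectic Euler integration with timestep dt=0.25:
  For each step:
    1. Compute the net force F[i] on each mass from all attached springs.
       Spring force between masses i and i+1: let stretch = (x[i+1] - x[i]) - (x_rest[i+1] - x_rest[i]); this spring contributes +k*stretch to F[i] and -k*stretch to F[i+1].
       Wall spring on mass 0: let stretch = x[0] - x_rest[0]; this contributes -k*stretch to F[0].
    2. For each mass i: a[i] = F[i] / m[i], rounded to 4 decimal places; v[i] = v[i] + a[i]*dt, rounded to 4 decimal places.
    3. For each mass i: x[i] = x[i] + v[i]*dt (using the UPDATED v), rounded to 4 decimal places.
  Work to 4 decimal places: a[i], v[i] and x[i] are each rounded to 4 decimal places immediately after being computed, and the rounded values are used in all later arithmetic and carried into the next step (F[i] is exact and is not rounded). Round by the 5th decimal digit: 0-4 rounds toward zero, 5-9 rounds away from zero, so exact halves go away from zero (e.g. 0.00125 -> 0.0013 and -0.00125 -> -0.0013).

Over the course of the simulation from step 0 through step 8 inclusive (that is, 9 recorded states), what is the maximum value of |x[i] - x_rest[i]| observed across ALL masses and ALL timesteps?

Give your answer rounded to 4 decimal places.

Answer: 2.4562

Derivation:
Step 0: x=[3.0000 12.0000 13.0000 18.0000] v=[0.0000 0.0000 -2.0000 0.0000]
Step 1: x=[3.7500 11.5000 13.0000 18.0000] v=[3.0000 -2.0000 0.0000 0.0000]
Step 2: x=[5.0000 10.6094 13.4375 18.0000] v=[5.0000 -3.5625 1.7500 0.0000]
Step 3: x=[6.3262 9.5450 14.0918 18.0547] v=[5.3047 -4.2578 2.6172 0.2188]
Step 4: x=[7.2640 8.5636 14.6731 18.2391] v=[3.7510 -3.9258 2.3253 0.7374]
Step 5: x=[7.4562 7.8828 14.9365 18.6027] v=[0.7688 -2.7233 1.0536 1.4544]
Step 6: x=[6.7697 7.6162 14.7765 19.1330] v=[-2.7460 -1.0665 -0.6402 2.1213]
Step 7: x=[5.3428 7.7442 14.2660 19.7438] v=[-5.7076 0.5120 -2.0421 2.4431]
Step 8: x=[3.5482 8.1297 13.6250 20.2949] v=[-7.1783 1.5421 -2.5641 2.2042]
Max displacement = 2.4562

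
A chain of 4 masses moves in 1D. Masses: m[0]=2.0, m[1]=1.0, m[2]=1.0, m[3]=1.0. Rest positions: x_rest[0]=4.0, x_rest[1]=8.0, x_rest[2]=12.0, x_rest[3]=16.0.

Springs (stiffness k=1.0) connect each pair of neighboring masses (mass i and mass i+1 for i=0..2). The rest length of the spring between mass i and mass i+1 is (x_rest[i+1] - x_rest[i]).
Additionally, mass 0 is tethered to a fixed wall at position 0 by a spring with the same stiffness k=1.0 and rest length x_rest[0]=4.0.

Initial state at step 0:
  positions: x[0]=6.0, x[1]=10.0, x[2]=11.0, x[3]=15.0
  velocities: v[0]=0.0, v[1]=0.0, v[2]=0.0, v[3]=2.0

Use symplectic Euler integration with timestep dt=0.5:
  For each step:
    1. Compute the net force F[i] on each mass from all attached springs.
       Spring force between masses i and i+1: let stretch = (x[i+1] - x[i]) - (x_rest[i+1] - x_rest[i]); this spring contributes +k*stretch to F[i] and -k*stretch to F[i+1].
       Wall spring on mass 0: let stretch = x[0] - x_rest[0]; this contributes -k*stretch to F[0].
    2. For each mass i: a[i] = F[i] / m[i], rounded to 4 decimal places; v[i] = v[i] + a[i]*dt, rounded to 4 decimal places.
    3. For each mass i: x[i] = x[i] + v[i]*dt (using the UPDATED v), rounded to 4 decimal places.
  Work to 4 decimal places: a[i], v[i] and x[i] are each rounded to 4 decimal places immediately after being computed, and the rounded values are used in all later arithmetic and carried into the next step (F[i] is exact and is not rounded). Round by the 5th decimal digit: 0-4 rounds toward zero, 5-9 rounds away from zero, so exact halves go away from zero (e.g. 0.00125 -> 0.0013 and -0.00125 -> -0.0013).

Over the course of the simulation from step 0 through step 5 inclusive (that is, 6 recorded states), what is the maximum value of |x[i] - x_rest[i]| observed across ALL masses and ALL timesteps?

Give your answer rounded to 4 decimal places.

Answer: 3.6754

Derivation:
Step 0: x=[6.0000 10.0000 11.0000 15.0000] v=[0.0000 0.0000 0.0000 2.0000]
Step 1: x=[5.7500 9.2500 11.7500 16.0000] v=[-0.5000 -1.5000 1.5000 2.0000]
Step 2: x=[5.2188 8.2500 12.9375 16.9375] v=[-1.0625 -2.0000 2.3750 1.8750]
Step 3: x=[4.4141 7.6641 13.9532 17.8750] v=[-1.6094 -1.1719 2.0313 1.8750]
Step 4: x=[3.4639 7.8380 14.3771 18.8321] v=[-1.9005 0.3477 0.8477 1.9141]
Step 5: x=[2.6274 8.5531 14.2799 19.6754] v=[-1.6730 1.4302 -0.1944 1.6866]
Max displacement = 3.6754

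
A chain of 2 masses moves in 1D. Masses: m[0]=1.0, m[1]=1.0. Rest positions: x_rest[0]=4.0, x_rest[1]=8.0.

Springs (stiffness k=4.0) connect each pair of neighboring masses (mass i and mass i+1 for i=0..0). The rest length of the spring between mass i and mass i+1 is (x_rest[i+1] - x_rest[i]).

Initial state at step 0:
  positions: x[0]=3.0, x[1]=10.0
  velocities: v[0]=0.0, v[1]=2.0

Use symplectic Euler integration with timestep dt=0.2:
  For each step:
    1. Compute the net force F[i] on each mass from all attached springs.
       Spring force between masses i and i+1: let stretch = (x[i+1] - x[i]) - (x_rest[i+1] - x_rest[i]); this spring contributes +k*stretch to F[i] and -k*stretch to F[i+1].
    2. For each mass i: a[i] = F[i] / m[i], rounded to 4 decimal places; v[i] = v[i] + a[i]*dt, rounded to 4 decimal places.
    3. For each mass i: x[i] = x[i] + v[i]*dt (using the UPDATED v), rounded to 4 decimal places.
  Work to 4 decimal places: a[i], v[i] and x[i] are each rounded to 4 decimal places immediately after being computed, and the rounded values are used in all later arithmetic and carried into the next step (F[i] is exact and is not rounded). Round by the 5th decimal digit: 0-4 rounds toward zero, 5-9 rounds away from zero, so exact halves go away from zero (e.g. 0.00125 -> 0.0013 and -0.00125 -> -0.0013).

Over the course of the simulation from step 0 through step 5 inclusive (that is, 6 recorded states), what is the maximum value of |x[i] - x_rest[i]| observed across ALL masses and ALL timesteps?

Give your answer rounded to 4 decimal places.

Step 0: x=[3.0000 10.0000] v=[0.0000 2.0000]
Step 1: x=[3.4800 9.9200] v=[2.4000 -0.4000]
Step 2: x=[4.3504 9.4496] v=[4.3520 -2.3520]
Step 3: x=[5.3967 8.8033] v=[5.2314 -3.2314]
Step 4: x=[6.3480 8.2520] v=[4.7567 -2.7567]
Step 5: x=[6.9640 8.0360] v=[3.0799 -1.0799]
Max displacement = 2.9640

Answer: 2.9640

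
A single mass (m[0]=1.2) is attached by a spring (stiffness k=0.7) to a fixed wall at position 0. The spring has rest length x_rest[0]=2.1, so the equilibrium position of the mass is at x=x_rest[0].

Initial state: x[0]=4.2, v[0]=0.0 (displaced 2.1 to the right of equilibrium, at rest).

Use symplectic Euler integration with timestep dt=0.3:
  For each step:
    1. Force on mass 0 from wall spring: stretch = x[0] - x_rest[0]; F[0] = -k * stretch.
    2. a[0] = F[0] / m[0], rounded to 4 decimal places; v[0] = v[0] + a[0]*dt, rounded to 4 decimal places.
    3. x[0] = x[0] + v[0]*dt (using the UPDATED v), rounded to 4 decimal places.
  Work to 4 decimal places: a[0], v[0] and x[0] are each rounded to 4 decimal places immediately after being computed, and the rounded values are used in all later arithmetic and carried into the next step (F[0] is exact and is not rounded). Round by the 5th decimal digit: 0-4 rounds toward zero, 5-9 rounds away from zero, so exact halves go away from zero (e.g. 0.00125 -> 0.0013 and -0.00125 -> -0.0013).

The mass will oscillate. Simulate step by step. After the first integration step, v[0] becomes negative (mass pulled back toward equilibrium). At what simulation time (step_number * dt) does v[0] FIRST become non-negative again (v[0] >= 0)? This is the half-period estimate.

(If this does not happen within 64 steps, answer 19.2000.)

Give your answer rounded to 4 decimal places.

Step 0: x=[4.2000] v=[0.0000]
Step 1: x=[4.0898] v=[-0.3675]
Step 2: x=[3.8751] v=[-0.7157]
Step 3: x=[3.5672] v=[-1.0264]
Step 4: x=[3.1822] v=[-1.2832]
Step 5: x=[2.7404] v=[-1.4726]
Step 6: x=[2.2650] v=[-1.5847]
Step 7: x=[1.7809] v=[-1.6136]
Step 8: x=[1.3136] v=[-1.5578]
Step 9: x=[0.8875] v=[-1.4202]
Step 10: x=[0.5251] v=[-1.2080]
Step 11: x=[0.2454] v=[-0.9324]
Step 12: x=[0.0631] v=[-0.6078]
Step 13: x=[-0.0123] v=[-0.2513]
Step 14: x=[0.0232] v=[0.1184]
First v>=0 after going negative at step 14, time=4.2000

Answer: 4.2000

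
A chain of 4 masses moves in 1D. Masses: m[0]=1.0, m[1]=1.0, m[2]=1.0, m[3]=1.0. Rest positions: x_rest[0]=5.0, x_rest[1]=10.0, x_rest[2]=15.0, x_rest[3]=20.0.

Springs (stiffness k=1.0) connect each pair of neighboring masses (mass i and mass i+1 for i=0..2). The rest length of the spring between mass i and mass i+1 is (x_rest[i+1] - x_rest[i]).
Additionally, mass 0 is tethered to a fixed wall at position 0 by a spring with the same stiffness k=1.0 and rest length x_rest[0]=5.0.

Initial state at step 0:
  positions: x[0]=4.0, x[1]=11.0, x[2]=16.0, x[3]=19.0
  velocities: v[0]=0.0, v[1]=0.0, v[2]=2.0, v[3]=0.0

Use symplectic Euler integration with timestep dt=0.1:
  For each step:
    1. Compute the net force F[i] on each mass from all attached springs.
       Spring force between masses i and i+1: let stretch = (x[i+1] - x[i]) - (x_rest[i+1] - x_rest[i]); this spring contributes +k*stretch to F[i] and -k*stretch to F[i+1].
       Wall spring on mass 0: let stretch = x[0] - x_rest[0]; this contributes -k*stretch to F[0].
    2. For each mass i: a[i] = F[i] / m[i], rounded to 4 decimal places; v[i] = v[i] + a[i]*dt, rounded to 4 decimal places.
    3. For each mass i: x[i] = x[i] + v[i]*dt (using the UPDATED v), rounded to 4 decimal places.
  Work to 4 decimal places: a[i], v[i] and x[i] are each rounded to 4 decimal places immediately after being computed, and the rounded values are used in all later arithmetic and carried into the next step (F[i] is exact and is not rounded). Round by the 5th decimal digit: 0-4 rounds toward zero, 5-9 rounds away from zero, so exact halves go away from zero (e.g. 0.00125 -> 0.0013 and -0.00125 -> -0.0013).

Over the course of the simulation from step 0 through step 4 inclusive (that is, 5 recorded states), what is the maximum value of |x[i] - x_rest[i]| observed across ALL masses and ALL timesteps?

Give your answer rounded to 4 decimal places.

Step 0: x=[4.0000 11.0000 16.0000 19.0000] v=[0.0000 0.0000 2.0000 0.0000]
Step 1: x=[4.0300 10.9800 16.1800 19.0200] v=[0.3000 -0.2000 1.8000 0.2000]
Step 2: x=[4.0892 10.9425 16.3364 19.0616] v=[0.5920 -0.3750 1.5640 0.4160]
Step 3: x=[4.1760 10.8904 16.4661 19.1260] v=[0.8684 -0.5209 1.2971 0.6435]
Step 4: x=[4.2882 10.8269 16.5667 19.2138] v=[1.1222 -0.6348 1.0055 0.8775]
Max displacement = 1.5667

Answer: 1.5667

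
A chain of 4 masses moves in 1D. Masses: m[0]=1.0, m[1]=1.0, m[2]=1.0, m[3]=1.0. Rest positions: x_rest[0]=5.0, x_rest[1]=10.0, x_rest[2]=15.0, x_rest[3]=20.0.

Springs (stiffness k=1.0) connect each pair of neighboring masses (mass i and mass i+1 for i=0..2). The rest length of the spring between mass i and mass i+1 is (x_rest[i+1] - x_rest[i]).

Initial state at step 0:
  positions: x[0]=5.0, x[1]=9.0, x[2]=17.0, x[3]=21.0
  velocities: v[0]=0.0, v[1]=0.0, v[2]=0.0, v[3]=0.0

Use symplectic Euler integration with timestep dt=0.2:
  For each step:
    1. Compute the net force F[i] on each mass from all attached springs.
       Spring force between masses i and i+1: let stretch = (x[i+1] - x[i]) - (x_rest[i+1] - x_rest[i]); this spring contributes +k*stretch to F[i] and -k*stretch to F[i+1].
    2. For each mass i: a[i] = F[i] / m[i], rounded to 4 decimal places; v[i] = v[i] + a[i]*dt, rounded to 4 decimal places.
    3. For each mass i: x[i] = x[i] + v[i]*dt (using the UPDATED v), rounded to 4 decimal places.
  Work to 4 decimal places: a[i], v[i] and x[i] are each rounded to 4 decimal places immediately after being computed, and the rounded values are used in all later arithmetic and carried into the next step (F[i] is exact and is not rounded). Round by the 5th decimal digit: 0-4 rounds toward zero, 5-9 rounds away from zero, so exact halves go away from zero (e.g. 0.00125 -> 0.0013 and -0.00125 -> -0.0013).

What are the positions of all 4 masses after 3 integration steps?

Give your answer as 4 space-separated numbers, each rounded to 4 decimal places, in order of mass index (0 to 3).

Step 0: x=[5.0000 9.0000 17.0000 21.0000] v=[0.0000 0.0000 0.0000 0.0000]
Step 1: x=[4.9600 9.1600 16.8400 21.0400] v=[-0.2000 0.8000 -0.8000 0.2000]
Step 2: x=[4.8880 9.4592 16.5408 21.1120] v=[-0.3600 1.4960 -1.4960 0.3600]
Step 3: x=[4.7988 9.8588 16.1412 21.2012] v=[-0.4458 1.9981 -1.9981 0.4458]

Answer: 4.7988 9.8588 16.1412 21.2012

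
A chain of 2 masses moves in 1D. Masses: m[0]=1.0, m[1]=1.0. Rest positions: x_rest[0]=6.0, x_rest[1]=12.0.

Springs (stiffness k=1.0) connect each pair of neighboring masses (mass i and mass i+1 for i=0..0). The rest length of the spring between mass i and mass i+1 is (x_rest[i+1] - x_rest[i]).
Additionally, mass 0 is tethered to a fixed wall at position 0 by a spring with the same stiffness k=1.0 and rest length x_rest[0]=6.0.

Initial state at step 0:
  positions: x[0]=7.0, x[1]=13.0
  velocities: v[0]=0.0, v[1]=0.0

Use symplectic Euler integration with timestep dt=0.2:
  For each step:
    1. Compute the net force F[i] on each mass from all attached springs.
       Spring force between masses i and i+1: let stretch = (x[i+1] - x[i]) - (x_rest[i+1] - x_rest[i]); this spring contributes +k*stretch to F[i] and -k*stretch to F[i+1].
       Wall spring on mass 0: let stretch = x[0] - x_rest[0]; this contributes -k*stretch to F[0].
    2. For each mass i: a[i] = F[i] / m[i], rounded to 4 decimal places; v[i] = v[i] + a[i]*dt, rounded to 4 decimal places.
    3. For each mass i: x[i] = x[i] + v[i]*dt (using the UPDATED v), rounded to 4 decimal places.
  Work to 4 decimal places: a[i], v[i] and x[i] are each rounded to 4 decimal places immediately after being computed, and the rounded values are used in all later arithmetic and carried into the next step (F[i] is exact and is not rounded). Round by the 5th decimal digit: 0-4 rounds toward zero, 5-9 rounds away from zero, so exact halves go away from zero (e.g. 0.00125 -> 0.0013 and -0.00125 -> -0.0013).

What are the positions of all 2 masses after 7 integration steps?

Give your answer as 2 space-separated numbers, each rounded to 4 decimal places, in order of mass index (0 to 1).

Step 0: x=[7.0000 13.0000] v=[0.0000 0.0000]
Step 1: x=[6.9600 13.0000] v=[-0.2000 0.0000]
Step 2: x=[6.8832 12.9984] v=[-0.3840 -0.0080]
Step 3: x=[6.7757 12.9922] v=[-0.5376 -0.0310]
Step 4: x=[6.6458 12.9773] v=[-0.6494 -0.0743]
Step 5: x=[6.5033 12.9492] v=[-0.7123 -0.1406]
Step 6: x=[6.3585 12.9032] v=[-0.7238 -0.2298]
Step 7: x=[6.2212 12.8355] v=[-0.6866 -0.3387]

Answer: 6.2212 12.8355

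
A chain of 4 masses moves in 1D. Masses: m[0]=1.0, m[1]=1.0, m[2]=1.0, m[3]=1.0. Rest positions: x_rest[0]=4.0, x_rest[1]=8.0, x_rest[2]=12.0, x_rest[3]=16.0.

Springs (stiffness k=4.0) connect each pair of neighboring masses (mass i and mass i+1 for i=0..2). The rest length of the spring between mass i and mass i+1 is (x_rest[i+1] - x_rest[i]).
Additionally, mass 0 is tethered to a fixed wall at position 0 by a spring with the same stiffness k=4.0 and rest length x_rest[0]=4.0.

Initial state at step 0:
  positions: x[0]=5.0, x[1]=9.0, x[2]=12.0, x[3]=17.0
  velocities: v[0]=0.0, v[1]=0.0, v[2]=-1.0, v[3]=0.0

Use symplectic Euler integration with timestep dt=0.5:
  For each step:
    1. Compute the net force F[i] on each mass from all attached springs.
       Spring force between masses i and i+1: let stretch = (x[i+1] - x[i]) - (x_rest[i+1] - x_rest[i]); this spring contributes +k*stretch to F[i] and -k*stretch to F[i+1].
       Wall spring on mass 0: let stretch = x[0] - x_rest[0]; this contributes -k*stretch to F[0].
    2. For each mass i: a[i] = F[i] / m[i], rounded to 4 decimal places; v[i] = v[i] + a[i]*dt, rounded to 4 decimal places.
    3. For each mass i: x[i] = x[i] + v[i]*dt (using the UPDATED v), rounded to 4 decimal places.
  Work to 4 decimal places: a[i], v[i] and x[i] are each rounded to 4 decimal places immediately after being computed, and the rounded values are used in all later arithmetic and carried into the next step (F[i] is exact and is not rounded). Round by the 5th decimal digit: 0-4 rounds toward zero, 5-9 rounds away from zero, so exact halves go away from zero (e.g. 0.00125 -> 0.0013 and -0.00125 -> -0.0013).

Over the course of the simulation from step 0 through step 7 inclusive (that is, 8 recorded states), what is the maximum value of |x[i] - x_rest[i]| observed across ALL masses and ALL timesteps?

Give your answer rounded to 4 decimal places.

Answer: 2.0000

Derivation:
Step 0: x=[5.0000 9.0000 12.0000 17.0000] v=[0.0000 0.0000 -1.0000 0.0000]
Step 1: x=[4.0000 8.0000 13.5000 16.0000] v=[-2.0000 -2.0000 3.0000 -2.0000]
Step 2: x=[3.0000 8.5000 12.0000 16.5000] v=[-2.0000 1.0000 -3.0000 1.0000]
Step 3: x=[4.5000 7.0000 11.5000 16.5000] v=[3.0000 -3.0000 -1.0000 0.0000]
Step 4: x=[4.0000 7.5000 11.5000 15.5000] v=[-1.0000 1.0000 0.0000 -2.0000]
Step 5: x=[3.0000 8.5000 11.5000 14.5000] v=[-2.0000 2.0000 0.0000 -2.0000]
Step 6: x=[4.5000 7.0000 11.5000 14.5000] v=[3.0000 -3.0000 0.0000 0.0000]
Step 7: x=[4.0000 7.5000 10.0000 15.5000] v=[-1.0000 1.0000 -3.0000 2.0000]
Max displacement = 2.0000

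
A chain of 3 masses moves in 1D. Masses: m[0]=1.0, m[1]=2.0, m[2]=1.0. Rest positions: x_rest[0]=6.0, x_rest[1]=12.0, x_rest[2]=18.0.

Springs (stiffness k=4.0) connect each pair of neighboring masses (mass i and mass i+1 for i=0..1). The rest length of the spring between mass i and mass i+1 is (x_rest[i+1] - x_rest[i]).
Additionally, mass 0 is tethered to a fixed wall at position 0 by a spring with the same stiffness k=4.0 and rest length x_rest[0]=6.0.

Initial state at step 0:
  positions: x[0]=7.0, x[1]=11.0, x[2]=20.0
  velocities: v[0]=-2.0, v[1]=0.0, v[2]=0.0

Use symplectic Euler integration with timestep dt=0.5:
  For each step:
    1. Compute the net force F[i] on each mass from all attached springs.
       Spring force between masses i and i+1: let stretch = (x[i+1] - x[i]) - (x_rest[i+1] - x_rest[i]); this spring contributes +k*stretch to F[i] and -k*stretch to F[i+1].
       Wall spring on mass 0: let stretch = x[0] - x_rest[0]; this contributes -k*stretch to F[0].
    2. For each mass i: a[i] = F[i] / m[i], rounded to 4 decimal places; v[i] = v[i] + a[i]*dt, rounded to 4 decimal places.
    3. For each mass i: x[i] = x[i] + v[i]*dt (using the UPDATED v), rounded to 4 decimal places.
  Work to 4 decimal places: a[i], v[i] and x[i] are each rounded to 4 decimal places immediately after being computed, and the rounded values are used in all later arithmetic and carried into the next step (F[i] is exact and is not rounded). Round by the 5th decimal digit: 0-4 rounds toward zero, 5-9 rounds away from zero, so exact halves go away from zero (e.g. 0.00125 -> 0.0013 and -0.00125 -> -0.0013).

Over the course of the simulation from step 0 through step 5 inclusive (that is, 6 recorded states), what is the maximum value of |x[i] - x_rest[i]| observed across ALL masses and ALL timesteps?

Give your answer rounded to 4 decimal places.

Answer: 3.7500

Derivation:
Step 0: x=[7.0000 11.0000 20.0000] v=[-2.0000 0.0000 0.0000]
Step 1: x=[3.0000 13.5000 17.0000] v=[-8.0000 5.0000 -6.0000]
Step 2: x=[6.5000 12.5000 16.5000] v=[7.0000 -2.0000 -1.0000]
Step 3: x=[9.5000 10.5000 18.0000] v=[6.0000 -4.0000 3.0000]
Step 4: x=[4.0000 11.7500 18.0000] v=[-11.0000 2.5000 0.0000]
Step 5: x=[2.2500 12.2500 17.7500] v=[-3.5000 1.0000 -0.5000]
Max displacement = 3.7500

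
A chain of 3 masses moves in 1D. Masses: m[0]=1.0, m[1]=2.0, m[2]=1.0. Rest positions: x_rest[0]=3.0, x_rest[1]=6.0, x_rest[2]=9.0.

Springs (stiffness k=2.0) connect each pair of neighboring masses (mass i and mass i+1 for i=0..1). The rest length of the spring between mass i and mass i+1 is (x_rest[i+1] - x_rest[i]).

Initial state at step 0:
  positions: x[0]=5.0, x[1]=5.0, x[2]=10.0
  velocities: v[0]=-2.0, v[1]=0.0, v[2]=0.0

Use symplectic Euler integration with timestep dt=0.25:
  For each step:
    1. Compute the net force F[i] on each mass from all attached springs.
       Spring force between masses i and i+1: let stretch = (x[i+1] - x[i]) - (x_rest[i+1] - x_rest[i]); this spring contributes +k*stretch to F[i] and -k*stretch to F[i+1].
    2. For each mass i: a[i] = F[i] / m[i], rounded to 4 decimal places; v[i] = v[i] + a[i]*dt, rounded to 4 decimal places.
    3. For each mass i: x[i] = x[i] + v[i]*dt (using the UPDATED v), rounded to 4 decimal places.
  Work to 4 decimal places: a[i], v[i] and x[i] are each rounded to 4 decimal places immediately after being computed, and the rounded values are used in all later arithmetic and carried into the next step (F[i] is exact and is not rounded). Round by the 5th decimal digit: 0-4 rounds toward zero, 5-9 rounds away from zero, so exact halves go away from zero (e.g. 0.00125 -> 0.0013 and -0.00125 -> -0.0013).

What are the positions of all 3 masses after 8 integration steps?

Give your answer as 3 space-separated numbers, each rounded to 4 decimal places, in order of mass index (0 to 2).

Step 0: x=[5.0000 5.0000 10.0000] v=[-2.0000 0.0000 0.0000]
Step 1: x=[4.1250 5.3125 9.7500] v=[-3.5000 1.2500 -1.0000]
Step 2: x=[3.0234 5.8281 9.3203] v=[-4.4063 2.0625 -1.7188]
Step 3: x=[1.8974 6.3867 8.8291] v=[-4.5040 2.2344 -1.9649]
Step 4: x=[0.9576 6.8174 8.4076] v=[-3.7594 1.7227 -1.6861]
Step 5: x=[0.3752 6.9812 8.1623] v=[-2.3295 0.6553 -0.9812]
Step 6: x=[0.2436 6.8060 8.1444] v=[-0.5265 -0.7009 -0.0718]
Step 7: x=[0.5573 6.3043 8.3342] v=[1.2547 -2.0069 0.7590]
Step 8: x=[1.2144 5.5703 8.6452] v=[2.6282 -2.9362 1.2441]

Answer: 1.2144 5.5703 8.6452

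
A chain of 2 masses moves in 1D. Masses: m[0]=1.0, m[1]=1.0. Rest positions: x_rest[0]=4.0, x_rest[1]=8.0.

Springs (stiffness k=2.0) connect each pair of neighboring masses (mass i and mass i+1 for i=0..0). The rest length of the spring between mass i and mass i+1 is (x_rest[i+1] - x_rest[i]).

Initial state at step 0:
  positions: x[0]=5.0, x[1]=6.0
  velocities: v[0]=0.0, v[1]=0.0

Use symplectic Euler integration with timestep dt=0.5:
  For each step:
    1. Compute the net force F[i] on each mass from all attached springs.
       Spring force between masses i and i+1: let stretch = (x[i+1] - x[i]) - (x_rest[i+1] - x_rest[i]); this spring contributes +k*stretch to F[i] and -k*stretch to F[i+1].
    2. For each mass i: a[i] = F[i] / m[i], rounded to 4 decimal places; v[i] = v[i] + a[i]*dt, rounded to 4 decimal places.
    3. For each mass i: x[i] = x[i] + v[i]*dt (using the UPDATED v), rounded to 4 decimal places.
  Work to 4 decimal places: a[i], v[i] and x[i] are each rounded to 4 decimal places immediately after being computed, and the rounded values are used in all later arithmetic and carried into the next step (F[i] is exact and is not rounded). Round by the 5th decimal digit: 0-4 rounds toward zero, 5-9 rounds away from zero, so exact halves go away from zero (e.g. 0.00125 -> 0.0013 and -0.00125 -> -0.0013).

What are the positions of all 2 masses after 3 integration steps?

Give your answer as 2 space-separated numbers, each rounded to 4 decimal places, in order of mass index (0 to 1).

Answer: 2.0000 9.0000

Derivation:
Step 0: x=[5.0000 6.0000] v=[0.0000 0.0000]
Step 1: x=[3.5000 7.5000] v=[-3.0000 3.0000]
Step 2: x=[2.0000 9.0000] v=[-3.0000 3.0000]
Step 3: x=[2.0000 9.0000] v=[0.0000 0.0000]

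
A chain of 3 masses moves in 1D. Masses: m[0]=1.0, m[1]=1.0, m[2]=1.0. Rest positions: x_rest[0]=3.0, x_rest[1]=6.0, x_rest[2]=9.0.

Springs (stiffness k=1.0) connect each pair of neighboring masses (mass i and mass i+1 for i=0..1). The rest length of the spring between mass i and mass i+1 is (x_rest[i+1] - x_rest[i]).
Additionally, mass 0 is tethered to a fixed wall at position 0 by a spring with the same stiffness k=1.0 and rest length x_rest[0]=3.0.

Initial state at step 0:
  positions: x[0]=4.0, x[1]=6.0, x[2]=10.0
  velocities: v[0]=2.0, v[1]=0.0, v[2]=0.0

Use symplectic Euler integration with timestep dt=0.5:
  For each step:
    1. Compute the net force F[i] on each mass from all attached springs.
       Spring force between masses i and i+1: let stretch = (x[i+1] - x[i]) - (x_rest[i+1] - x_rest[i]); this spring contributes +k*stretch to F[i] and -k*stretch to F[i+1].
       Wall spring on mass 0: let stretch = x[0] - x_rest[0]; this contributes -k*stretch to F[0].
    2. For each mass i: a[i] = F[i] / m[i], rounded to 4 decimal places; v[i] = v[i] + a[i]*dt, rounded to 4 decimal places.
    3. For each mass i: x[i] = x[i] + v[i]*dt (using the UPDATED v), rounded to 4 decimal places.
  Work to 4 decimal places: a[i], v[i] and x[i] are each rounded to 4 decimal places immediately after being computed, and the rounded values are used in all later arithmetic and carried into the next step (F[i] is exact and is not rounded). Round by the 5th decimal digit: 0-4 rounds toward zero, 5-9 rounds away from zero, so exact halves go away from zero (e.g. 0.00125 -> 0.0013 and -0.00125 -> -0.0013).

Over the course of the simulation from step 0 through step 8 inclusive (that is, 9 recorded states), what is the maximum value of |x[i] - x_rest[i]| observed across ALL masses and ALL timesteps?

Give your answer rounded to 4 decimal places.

Answer: 2.0312

Derivation:
Step 0: x=[4.0000 6.0000 10.0000] v=[2.0000 0.0000 0.0000]
Step 1: x=[4.5000 6.5000 9.7500] v=[1.0000 1.0000 -0.5000]
Step 2: x=[4.3750 7.3125 9.4375] v=[-0.2500 1.6250 -0.6250]
Step 3: x=[3.8906 7.9219 9.3438] v=[-0.9688 1.2188 -0.1875]
Step 4: x=[3.4414 7.8790 9.6446] v=[-0.8985 -0.0859 0.6016]
Step 5: x=[3.2412 7.1681 10.2540] v=[-0.4004 -1.4219 1.2188]
Step 6: x=[3.2124 6.2469 10.8420] v=[-0.0576 -1.8424 1.1759]
Step 7: x=[3.1391 5.7159 11.0312] v=[-0.1466 -1.0621 0.3784]
Step 8: x=[2.9252 5.8695 10.6416] v=[-0.4278 0.3072 -0.7793]
Max displacement = 2.0312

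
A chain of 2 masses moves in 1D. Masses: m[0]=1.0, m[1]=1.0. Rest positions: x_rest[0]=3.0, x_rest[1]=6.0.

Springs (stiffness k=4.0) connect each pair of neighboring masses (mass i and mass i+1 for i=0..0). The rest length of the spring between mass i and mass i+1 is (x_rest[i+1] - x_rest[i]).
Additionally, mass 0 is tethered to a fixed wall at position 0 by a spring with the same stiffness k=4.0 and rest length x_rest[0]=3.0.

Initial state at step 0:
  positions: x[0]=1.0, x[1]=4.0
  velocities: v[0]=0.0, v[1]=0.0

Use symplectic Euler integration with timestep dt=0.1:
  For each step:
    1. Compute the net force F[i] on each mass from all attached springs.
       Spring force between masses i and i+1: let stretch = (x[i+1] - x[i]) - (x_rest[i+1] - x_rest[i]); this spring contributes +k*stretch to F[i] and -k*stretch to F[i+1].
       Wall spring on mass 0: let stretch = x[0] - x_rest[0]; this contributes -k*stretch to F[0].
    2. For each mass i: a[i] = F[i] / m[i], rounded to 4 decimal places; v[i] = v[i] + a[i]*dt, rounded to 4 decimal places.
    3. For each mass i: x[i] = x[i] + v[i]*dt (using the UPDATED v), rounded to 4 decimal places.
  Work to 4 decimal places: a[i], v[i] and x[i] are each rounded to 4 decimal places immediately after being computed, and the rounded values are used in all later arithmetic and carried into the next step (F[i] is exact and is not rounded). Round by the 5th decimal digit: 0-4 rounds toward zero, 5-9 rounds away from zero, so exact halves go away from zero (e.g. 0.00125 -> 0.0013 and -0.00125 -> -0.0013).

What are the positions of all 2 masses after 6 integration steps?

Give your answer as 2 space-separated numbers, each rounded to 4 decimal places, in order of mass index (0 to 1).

Answer: 2.2828 4.1935

Derivation:
Step 0: x=[1.0000 4.0000] v=[0.0000 0.0000]
Step 1: x=[1.0800 4.0000] v=[0.8000 0.0000]
Step 2: x=[1.2336 4.0032] v=[1.5360 0.0320]
Step 3: x=[1.4486 4.0156] v=[2.1504 0.1242]
Step 4: x=[1.7084 4.0453] v=[2.5978 0.2974]
Step 5: x=[1.9933 4.1016] v=[2.8492 0.5626]
Step 6: x=[2.2828 4.1935] v=[2.8952 0.9193]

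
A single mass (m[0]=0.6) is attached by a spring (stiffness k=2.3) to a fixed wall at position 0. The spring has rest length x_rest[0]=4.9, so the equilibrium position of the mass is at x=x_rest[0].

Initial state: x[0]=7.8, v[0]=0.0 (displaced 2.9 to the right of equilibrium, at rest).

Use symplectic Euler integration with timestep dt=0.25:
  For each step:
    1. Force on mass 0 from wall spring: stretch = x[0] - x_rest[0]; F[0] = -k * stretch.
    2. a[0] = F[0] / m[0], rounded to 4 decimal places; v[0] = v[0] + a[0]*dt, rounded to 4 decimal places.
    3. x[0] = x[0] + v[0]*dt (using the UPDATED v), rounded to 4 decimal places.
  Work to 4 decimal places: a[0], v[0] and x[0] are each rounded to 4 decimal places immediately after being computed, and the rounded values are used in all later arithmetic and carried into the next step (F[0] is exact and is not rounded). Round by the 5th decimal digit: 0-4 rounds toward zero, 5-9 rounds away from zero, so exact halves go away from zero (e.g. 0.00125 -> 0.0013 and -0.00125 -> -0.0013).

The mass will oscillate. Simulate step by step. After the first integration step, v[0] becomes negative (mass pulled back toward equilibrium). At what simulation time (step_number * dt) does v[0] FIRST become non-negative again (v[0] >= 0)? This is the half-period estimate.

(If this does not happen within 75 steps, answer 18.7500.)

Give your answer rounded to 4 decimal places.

Step 0: x=[7.8000] v=[0.0000]
Step 1: x=[7.1052] v=[-2.7792]
Step 2: x=[5.8821] v=[-4.8925]
Step 3: x=[4.4237] v=[-5.8337]
Step 4: x=[3.0794] v=[-5.3773]
Step 5: x=[2.1713] v=[-3.6326]
Step 6: x=[1.9169] v=[-1.0176]
Step 7: x=[2.3772] v=[1.8412]
First v>=0 after going negative at step 7, time=1.7500

Answer: 1.7500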